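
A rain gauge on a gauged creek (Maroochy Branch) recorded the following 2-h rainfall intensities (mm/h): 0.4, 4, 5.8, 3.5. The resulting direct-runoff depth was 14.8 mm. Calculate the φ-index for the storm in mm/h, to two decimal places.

Only the 3 blocks with intensity above φ contribute runoff: 4, 5.8, 3.5 mm/h.
Σ(I−φ)·Δt = d  ⇒  (4+5.8+3.5 − 3φ)·2 = 14.8
φ = (13.30 − 14.8/2) / 3 = 1.97 mm/h.

φ ≈ 1.97 mm/h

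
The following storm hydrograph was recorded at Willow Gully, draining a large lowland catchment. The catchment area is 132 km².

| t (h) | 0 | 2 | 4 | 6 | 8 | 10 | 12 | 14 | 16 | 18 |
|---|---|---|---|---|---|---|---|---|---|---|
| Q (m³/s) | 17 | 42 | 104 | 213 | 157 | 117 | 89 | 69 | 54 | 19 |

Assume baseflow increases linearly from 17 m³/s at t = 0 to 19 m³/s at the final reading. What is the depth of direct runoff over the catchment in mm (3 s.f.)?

Direct runoff: 0.00, 24.78, 86.56, 195.33, 139.11, 98.89, 70.67, 50.44, 35.22, 0.00 m³/s; ΣQ_DR = 701.0 m³/s.
V = ΣQ_DR · Δt = 701.0 × 7200 s = 5.047 × 10^6 m³.
Over A = 132 km², depth = V / A = 38.2 mm.

d ≈ 38.2 mm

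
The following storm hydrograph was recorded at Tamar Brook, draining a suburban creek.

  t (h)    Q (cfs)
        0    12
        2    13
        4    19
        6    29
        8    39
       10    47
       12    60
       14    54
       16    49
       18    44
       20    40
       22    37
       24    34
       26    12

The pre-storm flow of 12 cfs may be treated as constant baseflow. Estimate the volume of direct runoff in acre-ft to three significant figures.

V ≈ 53.1 acre-ft

Direct-runoff ordinates (Q − Q_b): 0.0, 1.0, 7.0, 17.0, 27.0, 35.0, 48.0, 42.0, 37.0, 32.0, 28.0, 25.0, 22.0, 0.0 cfs.
ΣQ_DR = 321.0 cfs.
With Δt = 2 h = 7200 s, V = ΣQ_DR · Δt = 321.0 × 7200 = 2.31 × 10^6 ft³ = 53.1 acre-ft.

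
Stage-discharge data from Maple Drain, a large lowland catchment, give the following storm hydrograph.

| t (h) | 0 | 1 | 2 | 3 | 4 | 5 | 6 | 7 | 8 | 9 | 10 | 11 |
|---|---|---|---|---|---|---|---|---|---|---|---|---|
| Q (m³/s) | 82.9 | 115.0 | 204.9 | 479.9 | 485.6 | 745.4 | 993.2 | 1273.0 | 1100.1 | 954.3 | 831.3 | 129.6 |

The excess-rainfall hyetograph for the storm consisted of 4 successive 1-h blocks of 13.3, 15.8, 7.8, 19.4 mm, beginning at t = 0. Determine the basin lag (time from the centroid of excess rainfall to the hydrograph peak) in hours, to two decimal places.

Centroid of excess rainfall: t_c = Σ P_i·t̄_i / ΣP_i = 2.0915 h (block centres at 0.5, 1.5, 2.5, 3.5 h).
Hydrograph peak occurs at t = 7 h, so basin lag t_L = 7 − 2.0915 = 4.91 h.

t_L ≈ 4.91 h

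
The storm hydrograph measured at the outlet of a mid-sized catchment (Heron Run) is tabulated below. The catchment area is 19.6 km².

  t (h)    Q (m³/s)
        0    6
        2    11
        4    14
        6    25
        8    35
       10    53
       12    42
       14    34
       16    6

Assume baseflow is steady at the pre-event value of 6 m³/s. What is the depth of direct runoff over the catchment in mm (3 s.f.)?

d ≈ 63.2 mm

Direct runoff: 0.0, 5.0, 8.0, 19.0, 29.0, 47.0, 36.0, 28.0, 0.0 m³/s; ΣQ_DR = 172.0 m³/s.
V = ΣQ_DR · Δt = 172.0 × 7200 s = 1.238 × 10^6 m³.
Over A = 19.6 km², depth = V / A = 63.2 mm.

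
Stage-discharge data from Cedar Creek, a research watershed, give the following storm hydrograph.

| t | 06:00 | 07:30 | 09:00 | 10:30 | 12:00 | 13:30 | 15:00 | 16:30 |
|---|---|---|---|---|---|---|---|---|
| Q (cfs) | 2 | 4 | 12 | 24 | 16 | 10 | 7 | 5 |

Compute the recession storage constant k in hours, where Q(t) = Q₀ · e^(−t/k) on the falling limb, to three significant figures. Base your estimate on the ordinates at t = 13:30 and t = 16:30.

k ≈ 4.33 h

On the falling limb, Q drops from 10 to 5 cfs between t = 13:30 and t = 16:30 (Δt = 3 h).
k = −Δt / ln(Q₂/Q₁) = −3 / ln(5/10) = 4.33 h.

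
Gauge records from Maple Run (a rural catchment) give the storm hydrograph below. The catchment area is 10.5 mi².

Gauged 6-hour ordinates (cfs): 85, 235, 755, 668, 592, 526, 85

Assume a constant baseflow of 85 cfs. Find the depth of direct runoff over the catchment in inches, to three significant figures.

d ≈ 2.08 in

Direct runoff: 0.0, 150.0, 670.0, 583.0, 507.0, 441.0, 0.0 cfs; ΣQ_DR = 2351 cfs.
V = ΣQ_DR · Δt = 2351 × 21600 s = 5.078 × 10^7 ft³.
Over A = 10.5 mi², depth = V / A = 2.08 in.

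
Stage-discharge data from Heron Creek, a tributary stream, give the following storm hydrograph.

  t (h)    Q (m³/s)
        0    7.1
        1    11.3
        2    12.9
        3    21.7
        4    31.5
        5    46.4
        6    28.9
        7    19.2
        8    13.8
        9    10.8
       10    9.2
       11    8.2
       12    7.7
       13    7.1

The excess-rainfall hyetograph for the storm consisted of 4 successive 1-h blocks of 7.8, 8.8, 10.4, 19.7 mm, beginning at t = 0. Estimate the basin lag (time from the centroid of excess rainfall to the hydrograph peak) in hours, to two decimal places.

Centroid of excess rainfall: t_c = Σ P_i·t̄_i / ΣP_i = 2.3994 h (block centres at 0.5, 1.5, 2.5, 3.5 h).
Hydrograph peak occurs at t = 5 h, so basin lag t_L = 5 − 2.3994 = 2.60 h.

t_L ≈ 2.60 h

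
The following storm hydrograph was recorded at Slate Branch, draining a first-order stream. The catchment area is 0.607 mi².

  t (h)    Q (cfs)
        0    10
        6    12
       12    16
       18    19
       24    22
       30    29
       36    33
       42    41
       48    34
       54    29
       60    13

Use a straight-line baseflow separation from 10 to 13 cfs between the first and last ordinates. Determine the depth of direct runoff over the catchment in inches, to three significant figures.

d ≈ 2.01 in

Direct runoff: 0.00, 1.70, 5.40, 8.10, 10.80, 17.50, 21.20, 28.90, 21.60, 16.30, 0.00 cfs; ΣQ_DR = 131.5 cfs.
V = ΣQ_DR · Δt = 131.5 × 21600 s = 2.840 × 10^6 ft³.
Over A = 0.607 mi², depth = V / A = 2.01 in.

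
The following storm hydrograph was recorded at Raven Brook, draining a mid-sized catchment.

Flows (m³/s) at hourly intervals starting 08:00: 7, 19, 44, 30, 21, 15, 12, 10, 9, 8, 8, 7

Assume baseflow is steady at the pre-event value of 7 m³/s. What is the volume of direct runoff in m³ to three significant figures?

V ≈ 3.82 × 10^5 m³

Direct-runoff ordinates (Q − Q_b): 0.0, 12.0, 37.0, 23.0, 14.0, 8.0, 5.0, 3.0, 2.0, 1.0, 1.0, 0.0 m³/s.
ΣQ_DR = 106.0 m³/s.
With Δt = 1 h = 3600 s, V = ΣQ_DR · Δt = 106.0 × 3600 = 3.82 × 10^5 m³.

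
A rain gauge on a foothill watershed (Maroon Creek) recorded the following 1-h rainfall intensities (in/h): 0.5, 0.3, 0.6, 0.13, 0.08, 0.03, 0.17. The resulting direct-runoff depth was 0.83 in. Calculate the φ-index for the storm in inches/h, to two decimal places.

φ ≈ 0.19 in/h

Only the 3 blocks with intensity above φ contribute runoff: 0.5, 0.3, 0.6 in/h.
Σ(I−φ)·Δt = d  ⇒  (0.5+0.3+0.6 − 3φ)·1 = 0.83
φ = (1.400 − 0.83/1) / 3 = 0.19 in/h.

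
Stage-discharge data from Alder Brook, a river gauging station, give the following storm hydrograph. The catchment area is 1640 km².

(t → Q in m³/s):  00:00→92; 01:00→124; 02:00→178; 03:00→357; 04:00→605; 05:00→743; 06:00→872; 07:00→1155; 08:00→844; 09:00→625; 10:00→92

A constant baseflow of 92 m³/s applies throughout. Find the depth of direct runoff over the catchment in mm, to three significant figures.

Direct runoff: 0.0, 32.0, 86.0, 265.0, 513.0, 651.0, 780.0, 1063.0, 752.0, 533.0, 0.0 m³/s; ΣQ_DR = 4675 m³/s.
V = ΣQ_DR · Δt = 4675 × 3600 s = 1.683 × 10^7 m³.
Over A = 1640 km², depth = V / A = 10.3 mm.

d ≈ 10.3 mm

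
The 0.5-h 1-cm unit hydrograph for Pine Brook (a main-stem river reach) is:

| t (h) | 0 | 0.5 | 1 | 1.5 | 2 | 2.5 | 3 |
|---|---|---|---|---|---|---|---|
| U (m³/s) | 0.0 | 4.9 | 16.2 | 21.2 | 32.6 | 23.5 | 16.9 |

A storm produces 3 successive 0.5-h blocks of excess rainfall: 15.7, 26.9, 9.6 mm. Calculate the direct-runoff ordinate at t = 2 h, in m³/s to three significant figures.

By discrete convolution, Q_j = Σ (P_i / 10 mm) · U_{j−i}.
At t = 2 h (j=4): Q = (15.7/10)·32.6 + (26.9/10)·21.2 + (9.6/10)·16.2 = 124 m³/s.

Q ≈ 124 m³/s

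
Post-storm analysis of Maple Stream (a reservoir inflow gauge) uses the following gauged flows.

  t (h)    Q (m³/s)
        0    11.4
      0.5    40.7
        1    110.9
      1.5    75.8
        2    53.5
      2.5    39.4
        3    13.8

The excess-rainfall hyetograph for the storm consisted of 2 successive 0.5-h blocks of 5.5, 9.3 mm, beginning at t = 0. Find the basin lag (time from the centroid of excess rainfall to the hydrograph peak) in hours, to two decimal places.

t_L ≈ 0.44 h

Centroid of excess rainfall: t_c = Σ P_i·t̄_i / ΣP_i = 0.5642 h (block centres at 0.25, 0.75 h).
Hydrograph peak occurs at t = 1 h, so basin lag t_L = 1 − 0.5642 = 0.44 h.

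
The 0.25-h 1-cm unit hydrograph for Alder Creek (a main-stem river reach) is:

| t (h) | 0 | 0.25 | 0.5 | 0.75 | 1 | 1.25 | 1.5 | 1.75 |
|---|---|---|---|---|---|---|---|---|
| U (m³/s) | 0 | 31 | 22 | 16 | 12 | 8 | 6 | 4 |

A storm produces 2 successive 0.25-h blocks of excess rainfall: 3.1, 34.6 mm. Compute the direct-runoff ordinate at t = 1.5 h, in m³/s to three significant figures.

By discrete convolution, Q_j = Σ (P_i / 10 mm) · U_{j−i}.
At t = 1.5 h (j=6): Q = (3.1/10)·6 + (34.6/10)·8 = 29.5 m³/s.

Q ≈ 29.5 m³/s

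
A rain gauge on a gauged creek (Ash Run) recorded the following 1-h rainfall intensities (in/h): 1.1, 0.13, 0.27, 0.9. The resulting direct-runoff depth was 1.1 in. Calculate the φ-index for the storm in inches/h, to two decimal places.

φ ≈ 0.45 in/h

Only the 2 blocks with intensity above φ contribute runoff: 1.1, 0.9 in/h.
Σ(I−φ)·Δt = d  ⇒  (1.1+0.9 − 2φ)·1 = 1.1
φ = (2.000 − 1.1/1) / 2 = 0.45 in/h.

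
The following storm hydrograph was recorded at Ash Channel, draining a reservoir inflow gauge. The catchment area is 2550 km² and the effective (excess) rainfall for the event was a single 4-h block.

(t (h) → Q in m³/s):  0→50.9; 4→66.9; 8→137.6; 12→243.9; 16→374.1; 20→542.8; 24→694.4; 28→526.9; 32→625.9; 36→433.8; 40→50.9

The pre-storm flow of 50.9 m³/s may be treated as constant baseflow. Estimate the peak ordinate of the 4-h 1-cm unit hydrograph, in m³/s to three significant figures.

Direct runoff: 0.0, 16.0, 86.7, 193.0, 323.2, 491.9, 643.5, 476.0, 575.0, 382.9, 0.0 m³/s; ΣQ_DR = 3188 m³/s, peak = 643.5 m³/s.
Runoff depth d = ΣQ_DR·Δt / A = 3188 × 14400 / (2550 km²) = 18.00 mm.
The 1-cm UH is the DRH scaled by (10 mm)/d, so U_p = 643.5 × 10/18.00 = 357 m³/s.

U_p ≈ 357 m³/s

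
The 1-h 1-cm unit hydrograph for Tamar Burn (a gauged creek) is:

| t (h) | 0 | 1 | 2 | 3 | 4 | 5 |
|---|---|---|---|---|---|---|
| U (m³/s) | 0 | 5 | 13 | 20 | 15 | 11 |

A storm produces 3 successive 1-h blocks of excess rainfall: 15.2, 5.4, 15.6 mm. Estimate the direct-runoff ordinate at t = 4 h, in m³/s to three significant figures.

By discrete convolution, Q_j = Σ (P_i / 10 mm) · U_{j−i}.
At t = 4 h (j=4): Q = (15.2/10)·15 + (5.4/10)·20 + (15.6/10)·13 = 53.9 m³/s.

Q ≈ 53.9 m³/s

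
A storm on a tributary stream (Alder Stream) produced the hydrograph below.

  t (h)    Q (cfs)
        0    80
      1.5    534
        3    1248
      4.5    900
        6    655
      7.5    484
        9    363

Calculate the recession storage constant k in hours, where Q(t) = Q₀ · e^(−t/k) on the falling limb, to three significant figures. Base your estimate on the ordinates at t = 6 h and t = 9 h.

k ≈ 5.08 h

On the falling limb, Q drops from 655 to 363 cfs between t = 6 h and t = 9 h (Δt = 3 h).
k = −Δt / ln(Q₂/Q₁) = −3 / ln(363/655) = 5.08 h.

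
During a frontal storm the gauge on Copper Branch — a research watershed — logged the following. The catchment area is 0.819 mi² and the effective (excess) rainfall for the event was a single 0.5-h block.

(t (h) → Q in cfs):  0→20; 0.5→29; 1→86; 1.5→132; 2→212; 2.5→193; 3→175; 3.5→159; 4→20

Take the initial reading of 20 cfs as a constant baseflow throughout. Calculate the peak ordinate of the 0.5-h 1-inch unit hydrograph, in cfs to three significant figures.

U_p ≈ 240 cfs

Direct runoff: 0.0, 9.0, 66.0, 112.0, 192.0, 173.0, 155.0, 139.0, 0.0 cfs; ΣQ_DR = 846.0 cfs, peak = 192.0 cfs.
Runoff depth d = ΣQ_DR·Δt / A = 846.0 × 1800 / (0.819 mi²) = 0.8003 in.
The 1-inch UH is the DRH scaled by (1 in)/d, so U_p = 192.0 × 1/0.8003 = 240 cfs.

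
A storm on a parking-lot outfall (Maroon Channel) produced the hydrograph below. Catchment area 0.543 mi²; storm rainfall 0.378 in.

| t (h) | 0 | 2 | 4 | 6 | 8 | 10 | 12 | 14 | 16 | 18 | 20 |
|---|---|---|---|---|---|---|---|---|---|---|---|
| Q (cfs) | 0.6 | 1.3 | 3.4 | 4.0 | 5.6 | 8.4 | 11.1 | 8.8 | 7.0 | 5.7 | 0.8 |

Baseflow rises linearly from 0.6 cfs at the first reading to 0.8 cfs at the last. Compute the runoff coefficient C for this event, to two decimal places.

ΣQ_DR = 49.00 cfs; V = ΣQ_DR·Δt = 3.528 × 10^5 ft³.
Runoff depth d = V / A = 0.2797 in.
C = d / P = 0.2797 / 0.378 = 0.74.

C ≈ 0.74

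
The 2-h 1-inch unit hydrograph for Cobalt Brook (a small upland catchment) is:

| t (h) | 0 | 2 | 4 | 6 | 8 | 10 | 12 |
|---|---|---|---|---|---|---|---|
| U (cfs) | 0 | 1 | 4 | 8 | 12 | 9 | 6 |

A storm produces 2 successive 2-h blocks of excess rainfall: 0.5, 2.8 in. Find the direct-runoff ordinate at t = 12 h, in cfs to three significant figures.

Q ≈ 28.2 cfs

By discrete convolution, Q_j = Σ (P_i / 1 in) · U_{j−i}.
At t = 12 h (j=6): Q = (0.5/1)·6 + (2.8/1)·9 = 28.2 cfs.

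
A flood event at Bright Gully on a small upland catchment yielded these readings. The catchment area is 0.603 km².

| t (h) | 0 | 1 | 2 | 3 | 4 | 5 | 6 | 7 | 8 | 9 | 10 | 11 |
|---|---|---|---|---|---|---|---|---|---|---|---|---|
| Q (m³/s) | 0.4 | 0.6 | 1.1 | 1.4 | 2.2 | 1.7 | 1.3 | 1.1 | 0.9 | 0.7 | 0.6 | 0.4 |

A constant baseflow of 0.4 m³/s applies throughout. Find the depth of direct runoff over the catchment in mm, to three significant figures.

Direct runoff: 0.0, 0.2, 0.7, 1.0, 1.8, 1.3, 0.9, 0.7, 0.5, 0.3, 0.2, 0.0 m³/s; ΣQ_DR = 7.600 m³/s.
V = ΣQ_DR · Δt = 7.600 × 3600 s = 27360 m³.
Over A = 0.603 km², depth = V / A = 45.4 mm.

d ≈ 45.4 mm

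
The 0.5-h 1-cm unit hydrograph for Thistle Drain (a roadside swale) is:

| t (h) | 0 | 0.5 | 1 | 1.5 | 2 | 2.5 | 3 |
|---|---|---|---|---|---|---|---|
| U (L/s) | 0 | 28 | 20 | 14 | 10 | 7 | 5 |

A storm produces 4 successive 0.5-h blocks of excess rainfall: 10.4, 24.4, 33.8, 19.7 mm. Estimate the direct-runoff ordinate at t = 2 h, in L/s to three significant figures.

By discrete convolution, Q_j = Σ (P_i / 10 mm) · U_{j−i}.
At t = 2 h (j=4): Q = (10.4/10)·10 + (24.4/10)·14 + (33.8/10)·20 + (19.7/10)·28 = 167 L/s.

Q ≈ 167 L/s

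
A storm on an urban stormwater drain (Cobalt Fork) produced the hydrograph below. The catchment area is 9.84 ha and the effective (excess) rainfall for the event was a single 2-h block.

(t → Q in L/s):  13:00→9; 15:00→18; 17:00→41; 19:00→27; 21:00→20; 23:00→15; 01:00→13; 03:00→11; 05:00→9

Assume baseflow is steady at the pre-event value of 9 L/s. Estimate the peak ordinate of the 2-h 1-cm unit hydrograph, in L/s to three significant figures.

Direct runoff: 0.0, 9.0, 32.0, 18.0, 11.0, 6.0, 4.0, 2.0, 0.0 L/s; ΣQ_DR = 82.00 L/s, peak = 32.0 L/s.
Runoff depth d = ΣQ_DR·Δt / A = 82.00 × 7200 / (9.84 ha) = 6.000 mm.
The 1-cm UH is the DRH scaled by (10 mm)/d, so U_p = 32.0 × 10/6.000 = 53.3 L/s.

U_p ≈ 53.3 L/s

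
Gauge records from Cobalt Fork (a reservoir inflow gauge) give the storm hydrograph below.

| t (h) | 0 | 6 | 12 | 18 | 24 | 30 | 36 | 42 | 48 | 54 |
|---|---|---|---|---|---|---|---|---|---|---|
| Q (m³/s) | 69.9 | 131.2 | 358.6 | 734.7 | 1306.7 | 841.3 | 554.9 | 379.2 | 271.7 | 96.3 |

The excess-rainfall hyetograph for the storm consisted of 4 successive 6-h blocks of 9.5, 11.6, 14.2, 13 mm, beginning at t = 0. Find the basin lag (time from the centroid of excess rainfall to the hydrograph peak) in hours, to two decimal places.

Centroid of excess rainfall: t_c = Σ P_i·t̄_i / ΣP_i = 12.8137 h (block centres at 3, 9, 15, 21 h).
Hydrograph peak occurs at t = 24 h, so basin lag t_L = 24 − 12.8137 = 11.19 h.

t_L ≈ 11.19 h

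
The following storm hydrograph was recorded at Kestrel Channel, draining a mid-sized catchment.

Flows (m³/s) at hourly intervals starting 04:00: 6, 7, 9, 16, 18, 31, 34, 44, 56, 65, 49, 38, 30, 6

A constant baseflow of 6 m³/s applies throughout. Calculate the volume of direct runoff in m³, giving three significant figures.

Direct-runoff ordinates (Q − Q_b): 0.0, 1.0, 3.0, 10.0, 12.0, 25.0, 28.0, 38.0, 50.0, 59.0, 43.0, 32.0, 24.0, 0.0 m³/s.
ΣQ_DR = 325.0 m³/s.
With Δt = 1 h = 3600 s, V = ΣQ_DR · Δt = 325.0 × 3600 = 1.17 × 10^6 m³.

V ≈ 1.17 × 10^6 m³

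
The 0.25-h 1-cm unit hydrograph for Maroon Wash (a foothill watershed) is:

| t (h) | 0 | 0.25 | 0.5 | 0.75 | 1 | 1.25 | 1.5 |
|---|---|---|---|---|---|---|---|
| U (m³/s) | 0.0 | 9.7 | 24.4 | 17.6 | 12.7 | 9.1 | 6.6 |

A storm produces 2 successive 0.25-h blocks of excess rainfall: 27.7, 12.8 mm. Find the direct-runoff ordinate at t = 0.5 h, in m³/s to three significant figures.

Q ≈ 80.0 m³/s

By discrete convolution, Q_j = Σ (P_i / 10 mm) · U_{j−i}.
At t = 0.5 h (j=2): Q = (27.7/10)·24.4 + (12.8/10)·9.7 = 80.0 m³/s.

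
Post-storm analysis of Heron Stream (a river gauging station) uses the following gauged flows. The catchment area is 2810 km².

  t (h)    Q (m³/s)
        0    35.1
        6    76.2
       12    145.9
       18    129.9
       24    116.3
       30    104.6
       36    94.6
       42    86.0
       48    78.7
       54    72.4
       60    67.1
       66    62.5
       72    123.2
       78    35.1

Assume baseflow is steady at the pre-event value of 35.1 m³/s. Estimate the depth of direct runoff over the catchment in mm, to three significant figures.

d ≈ 5.66 mm

Direct runoff: 0.0, 41.1, 110.8, 94.8, 81.2, 69.5, 59.5, 50.9, 43.6, 37.3, 32.0, 27.4, 88.1, 0.0 m³/s; ΣQ_DR = 736.2 m³/s.
V = ΣQ_DR · Δt = 736.2 × 21600 s = 1.590 × 10^7 m³.
Over A = 2810 km², depth = V / A = 5.66 mm.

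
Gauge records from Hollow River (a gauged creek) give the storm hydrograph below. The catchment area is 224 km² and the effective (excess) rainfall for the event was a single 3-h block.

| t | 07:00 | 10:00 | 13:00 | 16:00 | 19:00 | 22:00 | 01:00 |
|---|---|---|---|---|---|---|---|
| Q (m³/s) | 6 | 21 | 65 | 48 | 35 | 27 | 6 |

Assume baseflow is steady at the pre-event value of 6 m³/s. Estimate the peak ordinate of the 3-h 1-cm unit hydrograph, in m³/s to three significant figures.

Direct runoff: 0.0, 15.0, 59.0, 42.0, 29.0, 21.0, 0.0 m³/s; ΣQ_DR = 166.0 m³/s, peak = 59.0 m³/s.
Runoff depth d = ΣQ_DR·Δt / A = 166.0 × 10800 / (224 km²) = 8.004 mm.
The 1-cm UH is the DRH scaled by (10 mm)/d, so U_p = 59.0 × 10/8.004 = 73.7 m³/s.

U_p ≈ 73.7 m³/s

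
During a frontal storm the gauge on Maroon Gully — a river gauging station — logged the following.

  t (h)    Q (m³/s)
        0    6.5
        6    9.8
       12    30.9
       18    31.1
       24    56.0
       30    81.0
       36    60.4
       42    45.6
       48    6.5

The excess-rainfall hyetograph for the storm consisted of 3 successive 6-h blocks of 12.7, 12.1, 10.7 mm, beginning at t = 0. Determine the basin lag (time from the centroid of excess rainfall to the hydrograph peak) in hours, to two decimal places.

Centroid of excess rainfall: t_c = Σ P_i·t̄_i / ΣP_i = 8.6620 h (block centres at 3, 9, 15 h).
Hydrograph peak occurs at t = 30 h, so basin lag t_L = 30 − 8.6620 = 21.34 h.

t_L ≈ 21.34 h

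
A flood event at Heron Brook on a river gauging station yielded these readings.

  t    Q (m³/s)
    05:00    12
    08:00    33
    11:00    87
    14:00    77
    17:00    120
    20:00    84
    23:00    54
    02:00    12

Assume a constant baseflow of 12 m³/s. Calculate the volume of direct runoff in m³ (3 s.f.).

V ≈ 4.14 × 10^6 m³

Direct-runoff ordinates (Q − Q_b): 0.0, 21.0, 75.0, 65.0, 108.0, 72.0, 42.0, 0.0 m³/s.
ΣQ_DR = 383.0 m³/s.
With Δt = 3 h = 10800 s, V = ΣQ_DR · Δt = 383.0 × 10800 = 4.14 × 10^6 m³.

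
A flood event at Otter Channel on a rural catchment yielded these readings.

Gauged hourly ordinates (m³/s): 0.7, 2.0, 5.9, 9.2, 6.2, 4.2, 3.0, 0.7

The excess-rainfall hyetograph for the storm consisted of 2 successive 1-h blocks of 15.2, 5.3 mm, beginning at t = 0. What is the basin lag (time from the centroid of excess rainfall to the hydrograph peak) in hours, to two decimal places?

t_L ≈ 2.24 h

Centroid of excess rainfall: t_c = Σ P_i·t̄_i / ΣP_i = 0.7585 h (block centres at 0.5, 1.5 h).
Hydrograph peak occurs at t = 3 h, so basin lag t_L = 3 − 0.7585 = 2.24 h.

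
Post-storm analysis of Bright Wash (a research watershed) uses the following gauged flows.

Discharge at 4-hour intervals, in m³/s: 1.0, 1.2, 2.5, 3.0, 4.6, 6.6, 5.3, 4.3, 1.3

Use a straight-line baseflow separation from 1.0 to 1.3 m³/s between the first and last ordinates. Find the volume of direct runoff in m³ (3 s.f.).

V ≈ 2.80 × 10^5 m³

Direct-runoff ordinates (Q − Q_b): 0.00, 0.16, 1.43, 1.89, 3.45, 5.41, 4.08, 3.04, 0.00 m³/s.
ΣQ_DR = 19.45 m³/s.
With Δt = 4 h = 14400 s, V = ΣQ_DR · Δt = 19.45 × 14400 = 2.80 × 10^5 m³.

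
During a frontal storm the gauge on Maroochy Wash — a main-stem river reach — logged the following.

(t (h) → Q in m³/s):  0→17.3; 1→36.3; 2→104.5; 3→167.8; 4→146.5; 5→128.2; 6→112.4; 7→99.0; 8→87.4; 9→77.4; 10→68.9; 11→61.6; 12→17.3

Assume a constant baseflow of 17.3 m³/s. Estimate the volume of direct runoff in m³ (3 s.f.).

Direct-runoff ordinates (Q − Q_b): 0.0, 19.0, 87.2, 150.5, 129.2, 110.9, 95.1, 81.7, 70.1, 60.1, 51.6, 44.3, 0.0 m³/s.
ΣQ_DR = 899.7 m³/s.
With Δt = 1 h = 3600 s, V = ΣQ_DR · Δt = 899.7 × 3600 = 3.24 × 10^6 m³.

V ≈ 3.24 × 10^6 m³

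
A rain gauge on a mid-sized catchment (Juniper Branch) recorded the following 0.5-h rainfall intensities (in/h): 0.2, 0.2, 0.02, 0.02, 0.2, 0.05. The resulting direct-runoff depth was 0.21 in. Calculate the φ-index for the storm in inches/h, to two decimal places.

Only the 3 blocks with intensity above φ contribute runoff: 0.2, 0.2, 0.2 in/h.
Σ(I−φ)·Δt = d  ⇒  (0.2+0.2+0.2 − 3φ)·0.5 = 0.21
φ = (0.6000 − 0.21/0.5) / 3 = 0.06 in/h.

φ ≈ 0.06 in/h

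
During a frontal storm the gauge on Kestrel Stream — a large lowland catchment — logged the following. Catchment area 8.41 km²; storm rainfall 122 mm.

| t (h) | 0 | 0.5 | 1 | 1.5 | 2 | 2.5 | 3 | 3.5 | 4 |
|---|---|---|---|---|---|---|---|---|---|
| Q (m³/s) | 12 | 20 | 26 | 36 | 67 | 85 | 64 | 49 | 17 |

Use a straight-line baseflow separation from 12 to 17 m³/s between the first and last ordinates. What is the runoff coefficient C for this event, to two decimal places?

C ≈ 0.43

ΣQ_DR = 245.5 m³/s; V = ΣQ_DR·Δt = 4.419 × 10^5 m³.
Runoff depth d = V / A = 52.54 mm.
C = d / P = 52.54 / 122 = 0.43.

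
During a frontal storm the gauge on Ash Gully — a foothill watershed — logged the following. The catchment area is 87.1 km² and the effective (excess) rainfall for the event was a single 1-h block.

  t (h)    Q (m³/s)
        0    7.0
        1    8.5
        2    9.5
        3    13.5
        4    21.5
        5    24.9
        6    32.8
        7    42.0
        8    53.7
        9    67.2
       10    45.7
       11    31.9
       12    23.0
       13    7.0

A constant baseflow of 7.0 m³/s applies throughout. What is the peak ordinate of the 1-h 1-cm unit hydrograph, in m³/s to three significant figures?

Direct runoff: 0.0, 1.5, 2.5, 6.5, 14.5, 17.9, 25.8, 35.0, 46.7, 60.2, 38.7, 24.9, 16.0, 0.0 m³/s; ΣQ_DR = 290.2 m³/s, peak = 60.2 m³/s.
Runoff depth d = ΣQ_DR·Δt / A = 290.2 × 3600 / (87.1 km²) = 11.99 mm.
The 1-cm UH is the DRH scaled by (10 mm)/d, so U_p = 60.2 × 10/11.99 = 50.2 m³/s.

U_p ≈ 50.2 m³/s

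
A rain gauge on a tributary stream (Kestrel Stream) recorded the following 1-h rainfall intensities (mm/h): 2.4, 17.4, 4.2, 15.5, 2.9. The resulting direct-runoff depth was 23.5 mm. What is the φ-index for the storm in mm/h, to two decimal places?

Only the 2 blocks with intensity above φ contribute runoff: 17.4, 15.5 mm/h.
Σ(I−φ)·Δt = d  ⇒  (17.4+15.5 − 2φ)·1 = 23.5
φ = (32.90 − 23.5/1) / 2 = 4.70 mm/h.

φ ≈ 4.70 mm/h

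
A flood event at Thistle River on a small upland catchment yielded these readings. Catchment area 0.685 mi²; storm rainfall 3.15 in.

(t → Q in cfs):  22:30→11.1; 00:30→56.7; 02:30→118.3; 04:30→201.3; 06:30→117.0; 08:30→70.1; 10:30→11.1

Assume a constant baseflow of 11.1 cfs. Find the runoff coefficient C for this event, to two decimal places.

C ≈ 0.73

ΣQ_DR = 507.9 cfs; V = ΣQ_DR·Δt = 3.657 × 10^6 ft³.
Runoff depth d = V / A = 2.298 in.
C = d / P = 2.298 / 3.15 = 0.73.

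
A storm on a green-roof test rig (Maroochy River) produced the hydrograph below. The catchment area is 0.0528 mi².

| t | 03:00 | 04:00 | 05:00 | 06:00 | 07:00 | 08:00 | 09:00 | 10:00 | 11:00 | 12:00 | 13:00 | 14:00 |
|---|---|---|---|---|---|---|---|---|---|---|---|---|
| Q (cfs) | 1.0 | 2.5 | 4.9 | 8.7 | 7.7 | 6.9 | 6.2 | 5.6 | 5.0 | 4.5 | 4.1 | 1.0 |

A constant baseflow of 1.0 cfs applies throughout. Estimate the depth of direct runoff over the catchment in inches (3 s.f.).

Direct runoff: 0.0, 1.5, 3.9, 7.7, 6.7, 5.9, 5.2, 4.6, 4.0, 3.5, 3.1, 0.0 cfs; ΣQ_DR = 46.10 cfs.
V = ΣQ_DR · Δt = 46.10 × 3600 s = 1.660 × 10^5 ft³.
Over A = 0.0528 mi², depth = V / A = 1.35 in.

d ≈ 1.35 in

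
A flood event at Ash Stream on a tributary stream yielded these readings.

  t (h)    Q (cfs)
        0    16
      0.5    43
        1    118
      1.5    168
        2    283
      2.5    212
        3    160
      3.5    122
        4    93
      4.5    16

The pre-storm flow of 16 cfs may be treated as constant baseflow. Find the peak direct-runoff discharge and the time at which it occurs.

Subtracting baseflow gives direct-runoff ordinates: 0.0, 27.0, 102.0, 152.0, 267.0, 196.0, 144.0, 106.0, 77.0, 0.0 cfs.
The maximum is 267.0 cfs, occurring at the reading for t = 2 h.

Q_p = 267.0 cfs at t = 2 h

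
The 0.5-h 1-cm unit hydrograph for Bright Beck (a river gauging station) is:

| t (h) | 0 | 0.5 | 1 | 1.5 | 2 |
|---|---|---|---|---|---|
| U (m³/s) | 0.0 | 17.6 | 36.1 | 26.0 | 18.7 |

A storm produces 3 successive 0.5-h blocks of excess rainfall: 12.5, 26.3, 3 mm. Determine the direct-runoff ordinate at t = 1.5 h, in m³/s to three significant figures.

By discrete convolution, Q_j = Σ (P_i / 10 mm) · U_{j−i}.
At t = 1.5 h (j=3): Q = (12.5/10)·26.0 + (26.3/10)·36.1 + (3/10)·17.6 = 133 m³/s.

Q ≈ 133 m³/s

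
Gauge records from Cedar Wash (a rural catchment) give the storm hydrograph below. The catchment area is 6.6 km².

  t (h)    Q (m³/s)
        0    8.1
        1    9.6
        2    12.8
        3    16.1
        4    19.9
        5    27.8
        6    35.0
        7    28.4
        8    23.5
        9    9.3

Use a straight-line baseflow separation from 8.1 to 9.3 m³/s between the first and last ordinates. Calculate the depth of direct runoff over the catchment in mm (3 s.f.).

Direct runoff: 0.00, 1.37, 4.43, 7.60, 11.27, 19.03, 26.10, 19.37, 14.33, 0.00 m³/s; ΣQ_DR = 103.5 m³/s.
V = ΣQ_DR · Δt = 103.5 × 3600 s = 3.726 × 10^5 m³.
Over A = 6.6 km², depth = V / A = 56.5 mm.

d ≈ 56.5 mm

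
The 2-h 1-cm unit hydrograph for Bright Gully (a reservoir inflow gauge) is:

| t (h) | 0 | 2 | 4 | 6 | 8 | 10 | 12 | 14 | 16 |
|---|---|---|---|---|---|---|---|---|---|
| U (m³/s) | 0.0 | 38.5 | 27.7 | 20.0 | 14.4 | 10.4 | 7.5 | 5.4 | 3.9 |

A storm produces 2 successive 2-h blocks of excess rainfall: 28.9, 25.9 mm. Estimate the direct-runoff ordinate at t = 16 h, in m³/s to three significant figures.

By discrete convolution, Q_j = Σ (P_i / 10 mm) · U_{j−i}.
At t = 16 h (j=8): Q = (28.9/10)·3.9 + (25.9/10)·5.4 = 25.3 m³/s.

Q ≈ 25.3 m³/s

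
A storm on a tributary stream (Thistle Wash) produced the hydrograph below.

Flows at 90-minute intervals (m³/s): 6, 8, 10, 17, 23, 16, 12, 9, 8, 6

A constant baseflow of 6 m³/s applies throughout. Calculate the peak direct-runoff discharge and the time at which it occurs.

Q_p = 17.0 m³/s at t = 6 h

Subtracting baseflow gives direct-runoff ordinates: 0.0, 2.0, 4.0, 11.0, 17.0, 10.0, 6.0, 3.0, 2.0, 0.0 m³/s.
The maximum is 17.0 m³/s, occurring at the reading for t = 6 h.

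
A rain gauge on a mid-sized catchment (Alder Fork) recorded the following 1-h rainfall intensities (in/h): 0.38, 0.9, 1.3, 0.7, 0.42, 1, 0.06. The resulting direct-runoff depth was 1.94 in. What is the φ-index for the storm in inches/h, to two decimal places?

φ ≈ 0.49 in/h

Only the 4 blocks with intensity above φ contribute runoff: 0.9, 1.3, 0.7, 1 in/h.
Σ(I−φ)·Δt = d  ⇒  (0.9+1.3+0.7+1 − 4φ)·1 = 1.94
φ = (3.900 − 1.94/1) / 4 = 0.49 in/h.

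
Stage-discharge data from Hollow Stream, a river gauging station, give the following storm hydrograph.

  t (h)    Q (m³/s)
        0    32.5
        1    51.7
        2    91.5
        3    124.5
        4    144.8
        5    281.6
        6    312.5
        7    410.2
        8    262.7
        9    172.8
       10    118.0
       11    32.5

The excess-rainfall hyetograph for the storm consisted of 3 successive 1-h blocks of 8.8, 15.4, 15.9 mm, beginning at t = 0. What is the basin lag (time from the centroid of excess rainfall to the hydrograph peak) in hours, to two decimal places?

Centroid of excess rainfall: t_c = Σ P_i·t̄_i / ΣP_i = 1.6771 h (block centres at 0.5, 1.5, 2.5 h).
Hydrograph peak occurs at t = 7 h, so basin lag t_L = 7 − 1.6771 = 5.32 h.

t_L ≈ 5.32 h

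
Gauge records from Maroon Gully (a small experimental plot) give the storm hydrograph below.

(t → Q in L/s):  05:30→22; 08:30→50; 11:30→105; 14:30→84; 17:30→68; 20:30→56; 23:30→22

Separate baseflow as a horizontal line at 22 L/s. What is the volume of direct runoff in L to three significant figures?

Direct-runoff ordinates (Q − Q_b): 0.0, 28.0, 83.0, 62.0, 46.0, 34.0, 0.0 L/s.
ΣQ_DR = 253.0 L/s.
With Δt = 3 h = 10800 s, V = ΣQ_DR · Δt = 253.0 × 10800 = 2.73 × 10^6 L.

V ≈ 2.73 × 10^6 L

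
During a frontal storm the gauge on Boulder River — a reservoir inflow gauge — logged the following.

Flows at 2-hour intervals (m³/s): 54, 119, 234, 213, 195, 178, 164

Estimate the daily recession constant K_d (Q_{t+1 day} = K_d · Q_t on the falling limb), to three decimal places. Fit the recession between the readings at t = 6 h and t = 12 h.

K_d ≈ 0.351

Between t = 6 h and t = 12 h the flow falls from 213 to 164 m³/s over 3×2 h = 6 h.
Per-interval ratio K = (164/213)^(1/3) = 0.9165; K_d = K^(24/2) = 0.351.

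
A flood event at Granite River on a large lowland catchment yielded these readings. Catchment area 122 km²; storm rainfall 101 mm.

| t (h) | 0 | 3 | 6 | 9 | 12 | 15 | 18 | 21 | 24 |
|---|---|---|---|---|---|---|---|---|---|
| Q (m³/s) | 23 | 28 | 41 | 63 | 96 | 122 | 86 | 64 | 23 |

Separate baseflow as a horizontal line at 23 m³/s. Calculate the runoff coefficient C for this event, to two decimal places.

ΣQ_DR = 339.0 m³/s; V = ΣQ_DR·Δt = 3.661 × 10^6 m³.
Runoff depth d = V / A = 30.01 mm.
C = d / P = 30.01 / 101 = 0.30.

C ≈ 0.30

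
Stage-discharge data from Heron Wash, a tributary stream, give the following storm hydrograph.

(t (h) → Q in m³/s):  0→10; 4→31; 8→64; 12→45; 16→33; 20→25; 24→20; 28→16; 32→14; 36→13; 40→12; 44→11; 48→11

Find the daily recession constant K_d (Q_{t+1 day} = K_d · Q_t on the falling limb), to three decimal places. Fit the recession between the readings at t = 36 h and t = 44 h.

Between t = 36 h and t = 44 h the flow falls from 13 to 11 m³/s over 2×4 h = 8 h.
Per-interval ratio K = (11/13)^(1/2) = 0.9199; K_d = K^(24/4) = 0.606.

K_d ≈ 0.606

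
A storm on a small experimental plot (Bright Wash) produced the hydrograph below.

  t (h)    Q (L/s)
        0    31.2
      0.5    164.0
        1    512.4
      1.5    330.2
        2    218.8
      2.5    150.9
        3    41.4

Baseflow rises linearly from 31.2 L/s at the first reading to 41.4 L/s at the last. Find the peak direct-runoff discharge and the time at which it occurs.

Subtracting baseflow gives direct-runoff ordinates: 0.00, 131.10, 477.80, 293.90, 180.80, 111.20, 0.00 L/s.
The maximum is 477.80 L/s, occurring at the reading for t = 1 h.

Q_p = 477.80 L/s at t = 1 h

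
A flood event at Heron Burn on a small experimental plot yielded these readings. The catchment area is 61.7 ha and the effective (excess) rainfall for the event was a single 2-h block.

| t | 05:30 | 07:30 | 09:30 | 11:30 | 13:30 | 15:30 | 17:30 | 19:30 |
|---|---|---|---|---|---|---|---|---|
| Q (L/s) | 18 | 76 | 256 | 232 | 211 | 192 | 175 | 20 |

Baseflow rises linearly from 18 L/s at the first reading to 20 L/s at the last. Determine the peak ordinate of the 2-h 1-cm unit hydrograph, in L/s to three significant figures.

U_p ≈ 198 L/s

Direct runoff: 0.00, 57.71, 237.43, 213.14, 191.86, 172.57, 155.29, 0.00 L/s; ΣQ_DR = 1028 L/s, peak = 237.43 L/s.
Runoff depth d = ΣQ_DR·Δt / A = 1028 × 7200 / (61.7 ha) = 12.00 mm.
The 1-cm UH is the DRH scaled by (10 mm)/d, so U_p = 237.43 × 10/12.00 = 198 L/s.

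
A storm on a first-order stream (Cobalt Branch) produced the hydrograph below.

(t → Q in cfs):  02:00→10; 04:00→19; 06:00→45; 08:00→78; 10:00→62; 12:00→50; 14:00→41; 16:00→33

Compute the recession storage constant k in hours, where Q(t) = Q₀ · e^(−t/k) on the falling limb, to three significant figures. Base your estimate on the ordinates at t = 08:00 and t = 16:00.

k ≈ 9.30 h

On the falling limb, Q drops from 78 to 33 cfs between t = 08:00 and t = 16:00 (Δt = 8 h).
k = −Δt / ln(Q₂/Q₁) = −8 / ln(33/78) = 9.30 h.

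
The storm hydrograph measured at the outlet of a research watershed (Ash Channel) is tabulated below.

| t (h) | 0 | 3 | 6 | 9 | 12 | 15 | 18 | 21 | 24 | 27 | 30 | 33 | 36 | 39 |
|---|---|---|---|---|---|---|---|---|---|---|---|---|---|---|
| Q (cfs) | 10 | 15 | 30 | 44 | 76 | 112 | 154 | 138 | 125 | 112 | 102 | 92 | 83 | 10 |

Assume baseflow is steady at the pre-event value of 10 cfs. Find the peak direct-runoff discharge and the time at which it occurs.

Q_p = 144.0 cfs at t = 18 h

Subtracting baseflow gives direct-runoff ordinates: 0.0, 5.0, 20.0, 34.0, 66.0, 102.0, 144.0, 128.0, 115.0, 102.0, 92.0, 82.0, 73.0, 0.0 cfs.
The maximum is 144.0 cfs, occurring at the reading for t = 18 h.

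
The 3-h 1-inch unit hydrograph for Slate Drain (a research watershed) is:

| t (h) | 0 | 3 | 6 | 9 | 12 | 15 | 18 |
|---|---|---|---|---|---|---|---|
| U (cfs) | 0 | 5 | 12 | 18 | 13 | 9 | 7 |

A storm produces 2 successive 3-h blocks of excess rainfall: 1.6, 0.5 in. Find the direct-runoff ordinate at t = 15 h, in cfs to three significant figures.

By discrete convolution, Q_j = Σ (P_i / 1 in) · U_{j−i}.
At t = 15 h (j=5): Q = (1.6/1)·9 + (0.5/1)·13 = 20.9 cfs.

Q ≈ 20.9 cfs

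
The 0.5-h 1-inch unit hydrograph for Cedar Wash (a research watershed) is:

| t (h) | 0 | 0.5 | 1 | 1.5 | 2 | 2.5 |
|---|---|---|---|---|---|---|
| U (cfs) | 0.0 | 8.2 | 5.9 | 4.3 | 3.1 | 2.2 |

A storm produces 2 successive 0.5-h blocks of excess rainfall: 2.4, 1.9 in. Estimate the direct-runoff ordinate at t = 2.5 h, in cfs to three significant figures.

By discrete convolution, Q_j = Σ (P_i / 1 in) · U_{j−i}.
At t = 2.5 h (j=5): Q = (2.4/1)·2.2 + (1.9/1)·3.1 = 11.2 cfs.

Q ≈ 11.2 cfs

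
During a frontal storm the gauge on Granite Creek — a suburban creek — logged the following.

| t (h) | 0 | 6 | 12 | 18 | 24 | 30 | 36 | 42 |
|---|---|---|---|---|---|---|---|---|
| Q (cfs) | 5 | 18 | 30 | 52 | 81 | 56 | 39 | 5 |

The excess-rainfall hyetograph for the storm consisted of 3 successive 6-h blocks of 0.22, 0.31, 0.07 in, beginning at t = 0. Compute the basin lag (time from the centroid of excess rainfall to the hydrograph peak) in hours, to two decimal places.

Centroid of excess rainfall: t_c = Σ P_i·t̄_i / ΣP_i = 7.5000 h (block centres at 3, 9, 15 h).
Hydrograph peak occurs at t = 24 h, so basin lag t_L = 24 − 7.5000 = 16.50 h.

t_L ≈ 16.50 h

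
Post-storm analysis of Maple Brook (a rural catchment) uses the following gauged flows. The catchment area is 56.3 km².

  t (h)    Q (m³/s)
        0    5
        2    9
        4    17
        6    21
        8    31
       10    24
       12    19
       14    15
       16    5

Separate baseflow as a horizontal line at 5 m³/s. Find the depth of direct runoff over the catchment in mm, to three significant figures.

Direct runoff: 0.0, 4.0, 12.0, 16.0, 26.0, 19.0, 14.0, 10.0, 0.0 m³/s; ΣQ_DR = 101.0 m³/s.
V = ΣQ_DR · Δt = 101.0 × 7200 s = 7.272 × 10^5 m³.
Over A = 56.3 km², depth = V / A = 12.9 mm.

d ≈ 12.9 mm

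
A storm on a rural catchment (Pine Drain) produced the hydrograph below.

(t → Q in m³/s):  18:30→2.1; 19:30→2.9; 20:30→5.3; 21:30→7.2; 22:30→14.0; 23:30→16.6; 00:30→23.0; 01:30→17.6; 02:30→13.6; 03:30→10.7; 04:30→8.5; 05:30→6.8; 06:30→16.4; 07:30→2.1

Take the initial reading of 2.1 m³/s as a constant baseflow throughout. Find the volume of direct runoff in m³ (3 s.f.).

V ≈ 4.23 × 10^5 m³

Direct-runoff ordinates (Q − Q_b): 0.0, 0.8, 3.2, 5.1, 11.9, 14.5, 20.9, 15.5, 11.5, 8.6, 6.4, 4.7, 14.3, 0.0 m³/s.
ΣQ_DR = 117.4 m³/s.
With Δt = 1 h = 3600 s, V = ΣQ_DR · Δt = 117.4 × 3600 = 4.23 × 10^5 m³.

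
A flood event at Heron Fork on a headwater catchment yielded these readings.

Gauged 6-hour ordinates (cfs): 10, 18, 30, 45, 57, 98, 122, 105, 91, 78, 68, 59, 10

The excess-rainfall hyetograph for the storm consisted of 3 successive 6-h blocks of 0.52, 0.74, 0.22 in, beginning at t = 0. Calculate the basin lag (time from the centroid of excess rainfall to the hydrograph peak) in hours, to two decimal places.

t_L ≈ 28.22 h

Centroid of excess rainfall: t_c = Σ P_i·t̄_i / ΣP_i = 7.7838 h (block centres at 3, 9, 15 h).
Hydrograph peak occurs at t = 36 h, so basin lag t_L = 36 − 7.7838 = 28.22 h.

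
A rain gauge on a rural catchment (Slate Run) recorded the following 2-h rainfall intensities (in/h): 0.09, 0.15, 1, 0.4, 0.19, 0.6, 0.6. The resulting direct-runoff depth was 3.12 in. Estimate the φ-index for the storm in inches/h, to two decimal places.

φ ≈ 0.26 in/h

Only the 4 blocks with intensity above φ contribute runoff: 1, 0.4, 0.6, 0.6 in/h.
Σ(I−φ)·Δt = d  ⇒  (1+0.4+0.6+0.6 − 4φ)·2 = 3.12
φ = (2.600 − 3.12/2) / 4 = 0.26 in/h.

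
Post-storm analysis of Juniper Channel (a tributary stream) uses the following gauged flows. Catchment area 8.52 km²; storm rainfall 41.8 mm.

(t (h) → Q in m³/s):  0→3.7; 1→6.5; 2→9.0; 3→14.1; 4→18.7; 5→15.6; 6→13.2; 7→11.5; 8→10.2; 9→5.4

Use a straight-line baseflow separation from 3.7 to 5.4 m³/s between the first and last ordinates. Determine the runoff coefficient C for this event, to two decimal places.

C ≈ 0.63

ΣQ_DR = 62.40 m³/s; V = ΣQ_DR·Δt = 2.246 × 10^5 m³.
Runoff depth d = V / A = 26.37 mm.
C = d / P = 26.37 / 41.8 = 0.63.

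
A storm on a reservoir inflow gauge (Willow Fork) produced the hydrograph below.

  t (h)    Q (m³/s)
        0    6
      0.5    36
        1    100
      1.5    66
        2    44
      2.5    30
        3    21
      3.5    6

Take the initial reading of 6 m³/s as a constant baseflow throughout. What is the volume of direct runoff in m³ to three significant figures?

V ≈ 4.70 × 10^5 m³

Direct-runoff ordinates (Q − Q_b): 0.0, 30.0, 94.0, 60.0, 38.0, 24.0, 15.0, 0.0 m³/s.
ΣQ_DR = 261.0 m³/s.
With Δt = 0.5 h = 1800 s, V = ΣQ_DR · Δt = 261.0 × 1800 = 4.70 × 10^5 m³.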